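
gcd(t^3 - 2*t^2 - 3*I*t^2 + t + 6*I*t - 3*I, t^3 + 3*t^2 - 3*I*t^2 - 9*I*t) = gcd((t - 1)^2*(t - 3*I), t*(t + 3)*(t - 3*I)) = t - 3*I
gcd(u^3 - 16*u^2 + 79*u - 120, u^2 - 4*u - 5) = u - 5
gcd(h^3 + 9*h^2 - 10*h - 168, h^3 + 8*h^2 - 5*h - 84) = h + 7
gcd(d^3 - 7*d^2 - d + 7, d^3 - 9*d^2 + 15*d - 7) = d^2 - 8*d + 7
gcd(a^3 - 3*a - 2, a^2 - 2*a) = a - 2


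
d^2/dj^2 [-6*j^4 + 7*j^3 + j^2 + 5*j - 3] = -72*j^2 + 42*j + 2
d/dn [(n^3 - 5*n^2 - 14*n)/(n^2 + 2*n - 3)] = (n^4 + 4*n^3 - 5*n^2 + 30*n + 42)/(n^4 + 4*n^3 - 2*n^2 - 12*n + 9)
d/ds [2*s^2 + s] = 4*s + 1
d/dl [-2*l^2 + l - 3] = 1 - 4*l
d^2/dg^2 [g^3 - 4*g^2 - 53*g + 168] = 6*g - 8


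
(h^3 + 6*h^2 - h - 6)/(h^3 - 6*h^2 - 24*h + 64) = (h^3 + 6*h^2 - h - 6)/(h^3 - 6*h^2 - 24*h + 64)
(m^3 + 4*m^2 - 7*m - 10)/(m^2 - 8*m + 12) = (m^2 + 6*m + 5)/(m - 6)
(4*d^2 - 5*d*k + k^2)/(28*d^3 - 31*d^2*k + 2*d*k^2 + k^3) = 1/(7*d + k)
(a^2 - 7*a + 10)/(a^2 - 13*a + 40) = (a - 2)/(a - 8)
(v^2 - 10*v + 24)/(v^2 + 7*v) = (v^2 - 10*v + 24)/(v*(v + 7))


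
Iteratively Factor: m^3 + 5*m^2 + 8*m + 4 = (m + 2)*(m^2 + 3*m + 2) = (m + 2)^2*(m + 1)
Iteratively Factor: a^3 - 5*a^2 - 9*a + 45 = (a - 5)*(a^2 - 9) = (a - 5)*(a + 3)*(a - 3)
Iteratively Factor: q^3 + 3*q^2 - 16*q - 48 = (q + 4)*(q^2 - q - 12) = (q + 3)*(q + 4)*(q - 4)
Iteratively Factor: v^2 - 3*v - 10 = (v - 5)*(v + 2)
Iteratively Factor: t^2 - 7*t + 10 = (t - 5)*(t - 2)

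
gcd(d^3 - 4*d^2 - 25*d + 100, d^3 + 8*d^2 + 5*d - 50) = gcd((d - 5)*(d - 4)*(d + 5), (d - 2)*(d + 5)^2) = d + 5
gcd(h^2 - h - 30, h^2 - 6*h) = h - 6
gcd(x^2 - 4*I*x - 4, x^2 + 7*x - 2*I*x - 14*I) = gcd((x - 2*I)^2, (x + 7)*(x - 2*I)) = x - 2*I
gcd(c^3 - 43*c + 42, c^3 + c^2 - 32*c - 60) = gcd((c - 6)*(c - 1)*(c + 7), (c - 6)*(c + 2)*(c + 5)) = c - 6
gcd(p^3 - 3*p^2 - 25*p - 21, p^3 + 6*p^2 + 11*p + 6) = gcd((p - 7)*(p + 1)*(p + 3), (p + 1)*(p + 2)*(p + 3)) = p^2 + 4*p + 3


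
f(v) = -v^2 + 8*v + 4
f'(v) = 8 - 2*v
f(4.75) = 19.44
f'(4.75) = -1.50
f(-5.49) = -70.06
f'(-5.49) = 18.98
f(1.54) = 13.95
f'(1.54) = 4.92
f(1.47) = 13.60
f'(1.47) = 5.06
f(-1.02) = -5.20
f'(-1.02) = 10.04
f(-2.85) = -26.92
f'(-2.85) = 13.70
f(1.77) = 15.03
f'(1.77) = 4.46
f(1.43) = 13.40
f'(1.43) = 5.14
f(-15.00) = -341.00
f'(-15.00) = 38.00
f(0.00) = 4.00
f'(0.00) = 8.00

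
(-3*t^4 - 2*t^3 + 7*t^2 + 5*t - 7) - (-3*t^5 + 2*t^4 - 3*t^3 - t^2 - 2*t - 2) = 3*t^5 - 5*t^4 + t^3 + 8*t^2 + 7*t - 5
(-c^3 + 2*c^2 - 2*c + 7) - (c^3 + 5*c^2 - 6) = -2*c^3 - 3*c^2 - 2*c + 13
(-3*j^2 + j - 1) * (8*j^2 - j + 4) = -24*j^4 + 11*j^3 - 21*j^2 + 5*j - 4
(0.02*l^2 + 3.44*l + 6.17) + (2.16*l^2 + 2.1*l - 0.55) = 2.18*l^2 + 5.54*l + 5.62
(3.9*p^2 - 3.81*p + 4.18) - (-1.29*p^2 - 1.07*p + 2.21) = 5.19*p^2 - 2.74*p + 1.97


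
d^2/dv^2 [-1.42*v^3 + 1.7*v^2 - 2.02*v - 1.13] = 3.4 - 8.52*v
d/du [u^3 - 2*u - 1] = 3*u^2 - 2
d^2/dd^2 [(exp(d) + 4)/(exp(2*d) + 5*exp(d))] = (exp(3*d) + 11*exp(2*d) + 60*exp(d) + 100)*exp(-d)/(exp(3*d) + 15*exp(2*d) + 75*exp(d) + 125)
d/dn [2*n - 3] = 2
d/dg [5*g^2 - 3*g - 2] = 10*g - 3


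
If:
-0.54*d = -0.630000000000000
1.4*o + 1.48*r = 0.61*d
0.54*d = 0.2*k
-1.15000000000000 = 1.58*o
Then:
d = 1.17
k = 3.15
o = -0.73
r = 1.17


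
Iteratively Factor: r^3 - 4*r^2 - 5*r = (r)*(r^2 - 4*r - 5) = r*(r - 5)*(r + 1)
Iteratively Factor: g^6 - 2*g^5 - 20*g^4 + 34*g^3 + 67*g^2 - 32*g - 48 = (g - 4)*(g^5 + 2*g^4 - 12*g^3 - 14*g^2 + 11*g + 12) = (g - 4)*(g + 1)*(g^4 + g^3 - 13*g^2 - g + 12) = (g - 4)*(g - 1)*(g + 1)*(g^3 + 2*g^2 - 11*g - 12) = (g - 4)*(g - 1)*(g + 1)^2*(g^2 + g - 12) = (g - 4)*(g - 1)*(g + 1)^2*(g + 4)*(g - 3)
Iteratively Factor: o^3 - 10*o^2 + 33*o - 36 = (o - 3)*(o^2 - 7*o + 12) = (o - 3)^2*(o - 4)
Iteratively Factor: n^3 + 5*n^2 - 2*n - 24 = (n + 4)*(n^2 + n - 6) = (n - 2)*(n + 4)*(n + 3)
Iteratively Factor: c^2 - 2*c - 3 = (c - 3)*(c + 1)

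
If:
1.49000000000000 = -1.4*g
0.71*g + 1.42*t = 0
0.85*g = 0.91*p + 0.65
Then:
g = -1.06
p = -1.71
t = 0.53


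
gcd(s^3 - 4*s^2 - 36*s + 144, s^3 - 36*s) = s^2 - 36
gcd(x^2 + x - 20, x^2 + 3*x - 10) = x + 5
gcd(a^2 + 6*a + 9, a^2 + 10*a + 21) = a + 3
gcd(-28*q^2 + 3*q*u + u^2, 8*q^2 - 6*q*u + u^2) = 4*q - u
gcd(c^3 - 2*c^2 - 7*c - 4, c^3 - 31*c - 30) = c + 1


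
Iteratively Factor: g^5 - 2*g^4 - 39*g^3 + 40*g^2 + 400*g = (g + 4)*(g^4 - 6*g^3 - 15*g^2 + 100*g) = (g - 5)*(g + 4)*(g^3 - g^2 - 20*g) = (g - 5)*(g + 4)^2*(g^2 - 5*g) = g*(g - 5)*(g + 4)^2*(g - 5)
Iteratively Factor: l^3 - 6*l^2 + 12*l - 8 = (l - 2)*(l^2 - 4*l + 4) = (l - 2)^2*(l - 2)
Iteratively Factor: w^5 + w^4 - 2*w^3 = (w - 1)*(w^4 + 2*w^3) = w*(w - 1)*(w^3 + 2*w^2) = w^2*(w - 1)*(w^2 + 2*w) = w^2*(w - 1)*(w + 2)*(w)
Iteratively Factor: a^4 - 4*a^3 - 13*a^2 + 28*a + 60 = (a + 2)*(a^3 - 6*a^2 - a + 30) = (a - 5)*(a + 2)*(a^2 - a - 6) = (a - 5)*(a + 2)^2*(a - 3)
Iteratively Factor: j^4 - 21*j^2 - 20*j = (j + 4)*(j^3 - 4*j^2 - 5*j) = (j - 5)*(j + 4)*(j^2 + j) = (j - 5)*(j + 1)*(j + 4)*(j)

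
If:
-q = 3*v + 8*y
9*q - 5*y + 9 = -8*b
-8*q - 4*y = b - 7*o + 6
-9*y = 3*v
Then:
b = -y/2 - 9/8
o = 23*y/14 + 39/56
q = y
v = -3*y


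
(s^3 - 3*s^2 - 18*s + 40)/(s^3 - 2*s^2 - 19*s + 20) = (s - 2)/(s - 1)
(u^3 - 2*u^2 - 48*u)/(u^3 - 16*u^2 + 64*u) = (u + 6)/(u - 8)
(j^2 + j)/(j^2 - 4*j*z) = (j + 1)/(j - 4*z)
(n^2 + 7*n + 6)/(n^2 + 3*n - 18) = (n + 1)/(n - 3)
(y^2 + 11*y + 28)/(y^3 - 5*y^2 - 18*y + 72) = (y + 7)/(y^2 - 9*y + 18)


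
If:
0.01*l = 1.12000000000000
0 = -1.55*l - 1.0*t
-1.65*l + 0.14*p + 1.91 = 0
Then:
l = 112.00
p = 1306.36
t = -173.60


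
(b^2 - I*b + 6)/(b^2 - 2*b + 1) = (b^2 - I*b + 6)/(b^2 - 2*b + 1)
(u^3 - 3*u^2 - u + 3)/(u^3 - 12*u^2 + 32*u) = (u^3 - 3*u^2 - u + 3)/(u*(u^2 - 12*u + 32))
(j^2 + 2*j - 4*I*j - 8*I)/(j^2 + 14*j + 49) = (j^2 + j*(2 - 4*I) - 8*I)/(j^2 + 14*j + 49)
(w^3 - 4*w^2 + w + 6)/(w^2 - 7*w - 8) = (w^2 - 5*w + 6)/(w - 8)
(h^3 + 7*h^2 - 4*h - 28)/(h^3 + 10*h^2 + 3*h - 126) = (h^2 - 4)/(h^2 + 3*h - 18)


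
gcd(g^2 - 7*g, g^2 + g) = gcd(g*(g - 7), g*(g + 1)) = g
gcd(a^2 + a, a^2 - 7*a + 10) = 1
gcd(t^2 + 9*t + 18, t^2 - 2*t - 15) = t + 3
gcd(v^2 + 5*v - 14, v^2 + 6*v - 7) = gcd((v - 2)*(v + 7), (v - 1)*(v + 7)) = v + 7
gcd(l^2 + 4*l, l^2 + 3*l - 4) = l + 4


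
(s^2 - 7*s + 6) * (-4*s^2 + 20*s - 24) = -4*s^4 + 48*s^3 - 188*s^2 + 288*s - 144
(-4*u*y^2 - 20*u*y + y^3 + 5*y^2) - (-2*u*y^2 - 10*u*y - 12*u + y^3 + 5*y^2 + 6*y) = -2*u*y^2 - 10*u*y + 12*u - 6*y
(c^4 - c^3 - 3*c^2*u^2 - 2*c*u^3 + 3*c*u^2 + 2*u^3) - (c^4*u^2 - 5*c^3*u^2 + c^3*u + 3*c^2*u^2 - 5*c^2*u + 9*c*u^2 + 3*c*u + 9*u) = -c^4*u^2 + c^4 + 5*c^3*u^2 - c^3*u - c^3 - 6*c^2*u^2 + 5*c^2*u - 2*c*u^3 - 6*c*u^2 - 3*c*u + 2*u^3 - 9*u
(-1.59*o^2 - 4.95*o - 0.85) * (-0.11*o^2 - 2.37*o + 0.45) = 0.1749*o^4 + 4.3128*o^3 + 11.1095*o^2 - 0.213*o - 0.3825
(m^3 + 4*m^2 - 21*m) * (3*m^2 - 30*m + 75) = 3*m^5 - 18*m^4 - 108*m^3 + 930*m^2 - 1575*m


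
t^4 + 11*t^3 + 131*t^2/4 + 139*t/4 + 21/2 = (t + 1/2)*(t + 3/2)*(t + 2)*(t + 7)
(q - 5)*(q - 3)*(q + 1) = q^3 - 7*q^2 + 7*q + 15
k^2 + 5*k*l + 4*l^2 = (k + l)*(k + 4*l)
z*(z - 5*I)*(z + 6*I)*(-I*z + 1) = -I*z^4 + 2*z^3 - 29*I*z^2 + 30*z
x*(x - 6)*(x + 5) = x^3 - x^2 - 30*x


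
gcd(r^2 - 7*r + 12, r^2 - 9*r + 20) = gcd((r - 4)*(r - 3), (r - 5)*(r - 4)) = r - 4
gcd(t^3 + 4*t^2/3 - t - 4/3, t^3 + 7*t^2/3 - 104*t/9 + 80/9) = 1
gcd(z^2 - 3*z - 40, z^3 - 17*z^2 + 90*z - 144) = z - 8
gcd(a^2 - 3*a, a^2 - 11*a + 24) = a - 3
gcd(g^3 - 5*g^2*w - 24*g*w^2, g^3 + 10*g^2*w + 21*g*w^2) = g^2 + 3*g*w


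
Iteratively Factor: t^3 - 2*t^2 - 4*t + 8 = (t - 2)*(t^2 - 4) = (t - 2)*(t + 2)*(t - 2)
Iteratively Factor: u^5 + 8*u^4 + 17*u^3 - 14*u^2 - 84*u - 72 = (u - 2)*(u^4 + 10*u^3 + 37*u^2 + 60*u + 36) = (u - 2)*(u + 2)*(u^3 + 8*u^2 + 21*u + 18) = (u - 2)*(u + 2)*(u + 3)*(u^2 + 5*u + 6) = (u - 2)*(u + 2)*(u + 3)^2*(u + 2)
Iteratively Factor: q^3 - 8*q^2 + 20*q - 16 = (q - 2)*(q^2 - 6*q + 8) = (q - 4)*(q - 2)*(q - 2)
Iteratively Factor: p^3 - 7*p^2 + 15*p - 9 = (p - 1)*(p^2 - 6*p + 9) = (p - 3)*(p - 1)*(p - 3)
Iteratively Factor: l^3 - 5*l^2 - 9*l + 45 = (l + 3)*(l^2 - 8*l + 15) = (l - 5)*(l + 3)*(l - 3)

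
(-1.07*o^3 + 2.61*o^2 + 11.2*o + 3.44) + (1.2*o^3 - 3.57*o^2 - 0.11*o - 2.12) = 0.13*o^3 - 0.96*o^2 + 11.09*o + 1.32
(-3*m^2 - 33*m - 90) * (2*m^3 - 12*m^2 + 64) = -6*m^5 - 30*m^4 + 216*m^3 + 888*m^2 - 2112*m - 5760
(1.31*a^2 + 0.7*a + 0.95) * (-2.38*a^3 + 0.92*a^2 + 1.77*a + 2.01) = -3.1178*a^5 - 0.4608*a^4 + 0.701700000000001*a^3 + 4.7461*a^2 + 3.0885*a + 1.9095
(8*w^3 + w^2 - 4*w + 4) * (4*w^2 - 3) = 32*w^5 + 4*w^4 - 40*w^3 + 13*w^2 + 12*w - 12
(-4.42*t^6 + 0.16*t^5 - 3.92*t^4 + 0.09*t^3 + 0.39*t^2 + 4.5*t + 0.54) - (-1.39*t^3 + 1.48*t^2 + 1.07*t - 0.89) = -4.42*t^6 + 0.16*t^5 - 3.92*t^4 + 1.48*t^3 - 1.09*t^2 + 3.43*t + 1.43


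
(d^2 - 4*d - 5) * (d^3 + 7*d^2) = d^5 + 3*d^4 - 33*d^3 - 35*d^2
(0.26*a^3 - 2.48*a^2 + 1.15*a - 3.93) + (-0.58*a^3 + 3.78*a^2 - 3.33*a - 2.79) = -0.32*a^3 + 1.3*a^2 - 2.18*a - 6.72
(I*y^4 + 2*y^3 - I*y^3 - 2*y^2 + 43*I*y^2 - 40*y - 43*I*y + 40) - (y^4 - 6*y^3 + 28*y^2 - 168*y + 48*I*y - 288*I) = -y^4 + I*y^4 + 8*y^3 - I*y^3 - 30*y^2 + 43*I*y^2 + 128*y - 91*I*y + 40 + 288*I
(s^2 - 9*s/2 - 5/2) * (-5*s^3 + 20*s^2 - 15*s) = -5*s^5 + 85*s^4/2 - 185*s^3/2 + 35*s^2/2 + 75*s/2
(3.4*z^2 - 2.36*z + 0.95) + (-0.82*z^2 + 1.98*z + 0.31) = 2.58*z^2 - 0.38*z + 1.26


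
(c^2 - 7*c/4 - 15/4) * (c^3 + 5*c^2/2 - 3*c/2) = c^5 + 3*c^4/4 - 77*c^3/8 - 27*c^2/4 + 45*c/8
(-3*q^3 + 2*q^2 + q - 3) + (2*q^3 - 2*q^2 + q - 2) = -q^3 + 2*q - 5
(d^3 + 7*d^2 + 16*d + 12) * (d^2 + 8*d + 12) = d^5 + 15*d^4 + 84*d^3 + 224*d^2 + 288*d + 144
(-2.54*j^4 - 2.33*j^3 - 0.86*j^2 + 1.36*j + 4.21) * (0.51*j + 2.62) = -1.2954*j^5 - 7.8431*j^4 - 6.5432*j^3 - 1.5596*j^2 + 5.7103*j + 11.0302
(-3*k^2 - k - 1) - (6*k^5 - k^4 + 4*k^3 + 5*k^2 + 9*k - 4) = -6*k^5 + k^4 - 4*k^3 - 8*k^2 - 10*k + 3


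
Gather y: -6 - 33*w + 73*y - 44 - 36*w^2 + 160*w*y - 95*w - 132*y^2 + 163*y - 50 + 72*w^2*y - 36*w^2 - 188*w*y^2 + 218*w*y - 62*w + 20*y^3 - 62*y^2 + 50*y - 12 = -72*w^2 - 190*w + 20*y^3 + y^2*(-188*w - 194) + y*(72*w^2 + 378*w + 286) - 112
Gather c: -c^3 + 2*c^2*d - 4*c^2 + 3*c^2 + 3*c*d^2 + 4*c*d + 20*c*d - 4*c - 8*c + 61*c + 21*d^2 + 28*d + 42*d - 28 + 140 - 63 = -c^3 + c^2*(2*d - 1) + c*(3*d^2 + 24*d + 49) + 21*d^2 + 70*d + 49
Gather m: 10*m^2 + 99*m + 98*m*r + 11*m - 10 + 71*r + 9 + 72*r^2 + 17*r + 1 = 10*m^2 + m*(98*r + 110) + 72*r^2 + 88*r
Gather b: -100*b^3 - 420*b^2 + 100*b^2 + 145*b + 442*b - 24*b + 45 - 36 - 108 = -100*b^3 - 320*b^2 + 563*b - 99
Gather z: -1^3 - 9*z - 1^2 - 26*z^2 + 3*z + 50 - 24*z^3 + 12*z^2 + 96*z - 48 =-24*z^3 - 14*z^2 + 90*z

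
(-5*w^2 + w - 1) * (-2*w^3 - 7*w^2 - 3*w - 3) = 10*w^5 + 33*w^4 + 10*w^3 + 19*w^2 + 3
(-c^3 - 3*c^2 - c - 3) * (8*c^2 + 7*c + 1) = -8*c^5 - 31*c^4 - 30*c^3 - 34*c^2 - 22*c - 3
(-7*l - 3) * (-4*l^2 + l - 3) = 28*l^3 + 5*l^2 + 18*l + 9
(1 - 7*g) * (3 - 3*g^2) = 21*g^3 - 3*g^2 - 21*g + 3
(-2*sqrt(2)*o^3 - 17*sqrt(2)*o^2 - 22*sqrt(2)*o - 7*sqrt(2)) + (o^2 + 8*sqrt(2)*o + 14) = -2*sqrt(2)*o^3 - 17*sqrt(2)*o^2 + o^2 - 14*sqrt(2)*o - 7*sqrt(2) + 14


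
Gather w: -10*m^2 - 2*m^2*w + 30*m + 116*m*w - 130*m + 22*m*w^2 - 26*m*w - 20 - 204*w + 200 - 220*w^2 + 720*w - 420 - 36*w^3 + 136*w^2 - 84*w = -10*m^2 - 100*m - 36*w^3 + w^2*(22*m - 84) + w*(-2*m^2 + 90*m + 432) - 240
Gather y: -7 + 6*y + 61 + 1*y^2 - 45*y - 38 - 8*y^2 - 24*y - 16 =-7*y^2 - 63*y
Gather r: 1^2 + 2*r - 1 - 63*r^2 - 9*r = -63*r^2 - 7*r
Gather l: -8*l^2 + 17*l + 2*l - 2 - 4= -8*l^2 + 19*l - 6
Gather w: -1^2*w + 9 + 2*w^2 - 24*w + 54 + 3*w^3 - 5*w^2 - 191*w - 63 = 3*w^3 - 3*w^2 - 216*w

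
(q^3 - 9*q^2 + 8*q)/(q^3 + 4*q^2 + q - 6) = q*(q - 8)/(q^2 + 5*q + 6)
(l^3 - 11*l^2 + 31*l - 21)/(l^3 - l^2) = 1 - 10/l + 21/l^2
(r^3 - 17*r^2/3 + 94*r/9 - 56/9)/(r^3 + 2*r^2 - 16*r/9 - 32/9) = (3*r^2 - 13*r + 14)/(3*r^2 + 10*r + 8)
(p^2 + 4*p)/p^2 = (p + 4)/p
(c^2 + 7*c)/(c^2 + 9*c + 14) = c/(c + 2)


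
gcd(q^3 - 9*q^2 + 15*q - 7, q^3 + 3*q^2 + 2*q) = 1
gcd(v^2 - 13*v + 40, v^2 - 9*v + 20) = v - 5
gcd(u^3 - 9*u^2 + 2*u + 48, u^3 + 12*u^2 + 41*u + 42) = u + 2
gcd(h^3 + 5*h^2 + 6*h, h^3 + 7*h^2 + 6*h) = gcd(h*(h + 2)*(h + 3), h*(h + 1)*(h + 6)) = h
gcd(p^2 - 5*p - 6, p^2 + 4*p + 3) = p + 1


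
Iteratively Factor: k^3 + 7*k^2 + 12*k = (k + 4)*(k^2 + 3*k) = k*(k + 4)*(k + 3)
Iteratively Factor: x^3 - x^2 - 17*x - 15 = (x + 3)*(x^2 - 4*x - 5) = (x - 5)*(x + 3)*(x + 1)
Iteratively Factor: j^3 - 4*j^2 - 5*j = (j)*(j^2 - 4*j - 5) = j*(j + 1)*(j - 5)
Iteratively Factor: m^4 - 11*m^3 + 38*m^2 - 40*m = (m)*(m^3 - 11*m^2 + 38*m - 40) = m*(m - 4)*(m^2 - 7*m + 10) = m*(m - 5)*(m - 4)*(m - 2)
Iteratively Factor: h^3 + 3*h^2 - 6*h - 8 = (h - 2)*(h^2 + 5*h + 4) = (h - 2)*(h + 4)*(h + 1)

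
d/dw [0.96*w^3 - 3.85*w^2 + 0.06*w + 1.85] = 2.88*w^2 - 7.7*w + 0.06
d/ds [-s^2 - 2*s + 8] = -2*s - 2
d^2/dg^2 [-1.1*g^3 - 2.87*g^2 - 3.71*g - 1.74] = -6.6*g - 5.74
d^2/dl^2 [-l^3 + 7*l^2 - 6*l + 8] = 14 - 6*l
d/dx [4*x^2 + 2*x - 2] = 8*x + 2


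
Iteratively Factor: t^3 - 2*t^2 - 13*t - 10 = (t + 2)*(t^2 - 4*t - 5) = (t - 5)*(t + 2)*(t + 1)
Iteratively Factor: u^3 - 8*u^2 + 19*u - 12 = (u - 4)*(u^2 - 4*u + 3) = (u - 4)*(u - 1)*(u - 3)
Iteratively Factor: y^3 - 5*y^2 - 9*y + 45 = (y - 5)*(y^2 - 9) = (y - 5)*(y - 3)*(y + 3)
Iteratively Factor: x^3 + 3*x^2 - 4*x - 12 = (x + 3)*(x^2 - 4) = (x + 2)*(x + 3)*(x - 2)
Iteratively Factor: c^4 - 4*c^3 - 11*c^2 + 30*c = (c - 2)*(c^3 - 2*c^2 - 15*c) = (c - 5)*(c - 2)*(c^2 + 3*c) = (c - 5)*(c - 2)*(c + 3)*(c)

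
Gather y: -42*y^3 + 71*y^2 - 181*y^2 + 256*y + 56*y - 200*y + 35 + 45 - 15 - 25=-42*y^3 - 110*y^2 + 112*y + 40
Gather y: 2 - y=2 - y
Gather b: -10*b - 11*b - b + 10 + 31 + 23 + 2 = 66 - 22*b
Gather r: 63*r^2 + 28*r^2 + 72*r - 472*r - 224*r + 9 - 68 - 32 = 91*r^2 - 624*r - 91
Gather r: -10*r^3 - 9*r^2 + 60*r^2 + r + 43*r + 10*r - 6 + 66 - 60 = -10*r^3 + 51*r^2 + 54*r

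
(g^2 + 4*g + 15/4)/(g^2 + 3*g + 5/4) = (2*g + 3)/(2*g + 1)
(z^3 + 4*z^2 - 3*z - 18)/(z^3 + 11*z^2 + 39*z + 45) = (z - 2)/(z + 5)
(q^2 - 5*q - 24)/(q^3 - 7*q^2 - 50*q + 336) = (q + 3)/(q^2 + q - 42)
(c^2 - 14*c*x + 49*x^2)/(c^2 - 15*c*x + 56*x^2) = (-c + 7*x)/(-c + 8*x)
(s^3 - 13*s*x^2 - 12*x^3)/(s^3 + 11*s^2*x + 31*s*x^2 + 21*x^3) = (s - 4*x)/(s + 7*x)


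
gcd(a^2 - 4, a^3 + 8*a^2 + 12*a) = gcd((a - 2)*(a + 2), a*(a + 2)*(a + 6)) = a + 2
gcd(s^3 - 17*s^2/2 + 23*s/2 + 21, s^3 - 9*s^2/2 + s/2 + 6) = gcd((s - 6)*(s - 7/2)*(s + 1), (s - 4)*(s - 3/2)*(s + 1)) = s + 1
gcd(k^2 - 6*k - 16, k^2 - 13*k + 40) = k - 8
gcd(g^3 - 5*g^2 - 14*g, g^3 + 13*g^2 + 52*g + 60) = g + 2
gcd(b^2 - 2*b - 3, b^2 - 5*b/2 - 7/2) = b + 1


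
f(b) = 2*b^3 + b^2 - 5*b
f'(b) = 6*b^2 + 2*b - 5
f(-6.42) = -455.90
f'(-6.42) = 229.46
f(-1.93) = -1.00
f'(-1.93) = 13.49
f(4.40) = 167.73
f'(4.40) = 119.96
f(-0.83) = 3.70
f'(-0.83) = -2.53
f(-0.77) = 3.53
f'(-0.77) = -2.98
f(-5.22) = -231.12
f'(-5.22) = 148.05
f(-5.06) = -208.20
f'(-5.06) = 138.50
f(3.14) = 56.08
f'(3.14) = 60.44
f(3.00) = 48.00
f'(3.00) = 55.00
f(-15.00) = -6450.00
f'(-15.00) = 1315.00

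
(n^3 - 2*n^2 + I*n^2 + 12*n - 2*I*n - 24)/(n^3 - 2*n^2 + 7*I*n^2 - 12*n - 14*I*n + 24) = (n - 3*I)/(n + 3*I)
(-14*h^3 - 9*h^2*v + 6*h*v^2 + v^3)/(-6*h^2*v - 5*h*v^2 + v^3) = (-14*h^2 + 5*h*v + v^2)/(v*(-6*h + v))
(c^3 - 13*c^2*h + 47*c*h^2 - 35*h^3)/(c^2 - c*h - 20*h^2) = (c^2 - 8*c*h + 7*h^2)/(c + 4*h)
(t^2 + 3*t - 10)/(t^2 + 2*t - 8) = (t + 5)/(t + 4)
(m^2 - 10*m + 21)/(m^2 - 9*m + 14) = (m - 3)/(m - 2)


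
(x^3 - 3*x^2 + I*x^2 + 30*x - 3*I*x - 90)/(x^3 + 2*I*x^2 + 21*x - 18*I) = (x^2 - x*(3 + 5*I) + 15*I)/(x^2 - 4*I*x - 3)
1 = 1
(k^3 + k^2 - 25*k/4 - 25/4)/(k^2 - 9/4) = (4*k^3 + 4*k^2 - 25*k - 25)/(4*k^2 - 9)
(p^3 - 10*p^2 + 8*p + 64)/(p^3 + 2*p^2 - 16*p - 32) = (p - 8)/(p + 4)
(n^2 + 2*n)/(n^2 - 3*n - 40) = n*(n + 2)/(n^2 - 3*n - 40)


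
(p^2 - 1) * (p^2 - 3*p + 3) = p^4 - 3*p^3 + 2*p^2 + 3*p - 3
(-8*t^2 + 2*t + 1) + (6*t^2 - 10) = -2*t^2 + 2*t - 9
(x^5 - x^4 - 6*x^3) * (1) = x^5 - x^4 - 6*x^3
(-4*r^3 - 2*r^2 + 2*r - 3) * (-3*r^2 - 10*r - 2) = 12*r^5 + 46*r^4 + 22*r^3 - 7*r^2 + 26*r + 6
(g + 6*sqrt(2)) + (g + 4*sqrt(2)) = 2*g + 10*sqrt(2)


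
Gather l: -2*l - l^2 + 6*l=-l^2 + 4*l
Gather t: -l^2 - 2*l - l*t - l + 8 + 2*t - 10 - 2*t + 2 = -l^2 - l*t - 3*l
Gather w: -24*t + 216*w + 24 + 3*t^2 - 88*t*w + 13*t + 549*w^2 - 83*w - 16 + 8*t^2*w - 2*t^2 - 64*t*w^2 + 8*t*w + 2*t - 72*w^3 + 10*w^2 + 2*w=t^2 - 9*t - 72*w^3 + w^2*(559 - 64*t) + w*(8*t^2 - 80*t + 135) + 8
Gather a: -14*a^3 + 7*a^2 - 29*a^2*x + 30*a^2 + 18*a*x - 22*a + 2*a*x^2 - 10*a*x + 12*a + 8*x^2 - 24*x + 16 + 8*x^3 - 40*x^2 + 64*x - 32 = -14*a^3 + a^2*(37 - 29*x) + a*(2*x^2 + 8*x - 10) + 8*x^3 - 32*x^2 + 40*x - 16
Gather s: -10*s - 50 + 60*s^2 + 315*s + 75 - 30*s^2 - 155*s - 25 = 30*s^2 + 150*s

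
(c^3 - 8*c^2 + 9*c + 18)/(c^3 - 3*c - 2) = (c^2 - 9*c + 18)/(c^2 - c - 2)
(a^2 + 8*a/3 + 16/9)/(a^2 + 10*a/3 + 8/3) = (a + 4/3)/(a + 2)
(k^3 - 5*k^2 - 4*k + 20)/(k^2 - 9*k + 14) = (k^2 - 3*k - 10)/(k - 7)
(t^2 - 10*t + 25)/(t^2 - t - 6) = (-t^2 + 10*t - 25)/(-t^2 + t + 6)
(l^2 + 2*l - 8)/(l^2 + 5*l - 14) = (l + 4)/(l + 7)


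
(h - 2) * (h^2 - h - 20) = h^3 - 3*h^2 - 18*h + 40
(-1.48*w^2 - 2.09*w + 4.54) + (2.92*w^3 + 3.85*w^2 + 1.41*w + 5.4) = 2.92*w^3 + 2.37*w^2 - 0.68*w + 9.94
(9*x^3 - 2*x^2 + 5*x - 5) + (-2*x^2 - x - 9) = 9*x^3 - 4*x^2 + 4*x - 14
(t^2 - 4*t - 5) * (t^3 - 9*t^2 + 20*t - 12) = t^5 - 13*t^4 + 51*t^3 - 47*t^2 - 52*t + 60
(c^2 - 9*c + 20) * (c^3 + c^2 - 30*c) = c^5 - 8*c^4 - 19*c^3 + 290*c^2 - 600*c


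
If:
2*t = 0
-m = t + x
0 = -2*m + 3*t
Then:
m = 0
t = 0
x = 0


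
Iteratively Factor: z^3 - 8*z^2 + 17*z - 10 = (z - 1)*(z^2 - 7*z + 10) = (z - 5)*(z - 1)*(z - 2)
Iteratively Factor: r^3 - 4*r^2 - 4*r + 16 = (r + 2)*(r^2 - 6*r + 8) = (r - 4)*(r + 2)*(r - 2)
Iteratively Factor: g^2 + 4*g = (g)*(g + 4)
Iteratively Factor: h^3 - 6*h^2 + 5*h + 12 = (h + 1)*(h^2 - 7*h + 12) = (h - 4)*(h + 1)*(h - 3)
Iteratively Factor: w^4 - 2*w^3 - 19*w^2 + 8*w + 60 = (w + 2)*(w^3 - 4*w^2 - 11*w + 30) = (w + 2)*(w + 3)*(w^2 - 7*w + 10) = (w - 2)*(w + 2)*(w + 3)*(w - 5)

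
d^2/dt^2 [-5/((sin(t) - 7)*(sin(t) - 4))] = 5*(4*sin(t)^4 - 33*sin(t)^3 + 3*sin(t)^2 + 374*sin(t) - 186)/((sin(t) - 7)^3*(sin(t) - 4)^3)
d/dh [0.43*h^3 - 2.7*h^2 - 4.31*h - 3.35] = 1.29*h^2 - 5.4*h - 4.31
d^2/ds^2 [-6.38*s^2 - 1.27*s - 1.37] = -12.7600000000000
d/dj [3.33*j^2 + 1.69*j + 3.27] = 6.66*j + 1.69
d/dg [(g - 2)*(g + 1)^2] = 3*g^2 - 3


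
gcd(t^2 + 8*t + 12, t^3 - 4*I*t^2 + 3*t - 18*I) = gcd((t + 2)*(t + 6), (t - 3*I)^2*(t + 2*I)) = 1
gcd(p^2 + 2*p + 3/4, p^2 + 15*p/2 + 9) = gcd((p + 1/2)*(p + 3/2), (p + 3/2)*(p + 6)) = p + 3/2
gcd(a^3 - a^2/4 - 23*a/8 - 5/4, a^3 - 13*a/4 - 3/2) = a^2 - 3*a/2 - 1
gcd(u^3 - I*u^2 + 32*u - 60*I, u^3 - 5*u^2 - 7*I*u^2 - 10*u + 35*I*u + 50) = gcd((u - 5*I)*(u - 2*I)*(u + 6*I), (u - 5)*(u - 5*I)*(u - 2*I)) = u^2 - 7*I*u - 10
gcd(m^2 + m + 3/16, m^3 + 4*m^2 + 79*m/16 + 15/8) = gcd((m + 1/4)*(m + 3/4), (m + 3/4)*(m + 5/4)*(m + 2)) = m + 3/4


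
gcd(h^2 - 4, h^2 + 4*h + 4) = h + 2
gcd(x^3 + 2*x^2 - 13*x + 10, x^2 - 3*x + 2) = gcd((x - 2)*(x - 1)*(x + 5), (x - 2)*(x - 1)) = x^2 - 3*x + 2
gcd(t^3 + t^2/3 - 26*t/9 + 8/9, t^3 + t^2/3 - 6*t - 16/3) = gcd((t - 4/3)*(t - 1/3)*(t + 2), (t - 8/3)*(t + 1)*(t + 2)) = t + 2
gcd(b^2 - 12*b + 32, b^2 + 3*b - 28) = b - 4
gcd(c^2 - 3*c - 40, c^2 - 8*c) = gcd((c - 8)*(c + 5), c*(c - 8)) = c - 8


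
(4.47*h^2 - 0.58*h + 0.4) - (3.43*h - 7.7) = 4.47*h^2 - 4.01*h + 8.1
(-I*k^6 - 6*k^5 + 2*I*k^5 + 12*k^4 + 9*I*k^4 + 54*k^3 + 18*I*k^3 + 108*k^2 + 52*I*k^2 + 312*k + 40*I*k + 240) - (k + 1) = -I*k^6 - 6*k^5 + 2*I*k^5 + 12*k^4 + 9*I*k^4 + 54*k^3 + 18*I*k^3 + 108*k^2 + 52*I*k^2 + 311*k + 40*I*k + 239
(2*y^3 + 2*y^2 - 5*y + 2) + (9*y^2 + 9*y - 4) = 2*y^3 + 11*y^2 + 4*y - 2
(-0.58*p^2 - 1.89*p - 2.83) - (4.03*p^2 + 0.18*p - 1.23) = -4.61*p^2 - 2.07*p - 1.6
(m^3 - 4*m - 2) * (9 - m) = -m^4 + 9*m^3 + 4*m^2 - 34*m - 18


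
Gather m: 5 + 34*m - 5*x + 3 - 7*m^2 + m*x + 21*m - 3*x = -7*m^2 + m*(x + 55) - 8*x + 8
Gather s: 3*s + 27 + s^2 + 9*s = s^2 + 12*s + 27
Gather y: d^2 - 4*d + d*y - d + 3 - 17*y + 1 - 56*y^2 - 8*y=d^2 - 5*d - 56*y^2 + y*(d - 25) + 4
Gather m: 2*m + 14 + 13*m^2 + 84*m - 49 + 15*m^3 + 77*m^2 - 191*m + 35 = 15*m^3 + 90*m^2 - 105*m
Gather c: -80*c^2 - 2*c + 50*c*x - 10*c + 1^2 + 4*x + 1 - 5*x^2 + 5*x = -80*c^2 + c*(50*x - 12) - 5*x^2 + 9*x + 2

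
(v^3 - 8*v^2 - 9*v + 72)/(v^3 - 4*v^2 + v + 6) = (v^2 - 5*v - 24)/(v^2 - v - 2)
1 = 1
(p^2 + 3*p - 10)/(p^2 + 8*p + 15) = (p - 2)/(p + 3)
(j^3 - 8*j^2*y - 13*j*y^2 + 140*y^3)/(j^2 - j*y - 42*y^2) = (j^2 - j*y - 20*y^2)/(j + 6*y)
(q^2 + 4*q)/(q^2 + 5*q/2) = 2*(q + 4)/(2*q + 5)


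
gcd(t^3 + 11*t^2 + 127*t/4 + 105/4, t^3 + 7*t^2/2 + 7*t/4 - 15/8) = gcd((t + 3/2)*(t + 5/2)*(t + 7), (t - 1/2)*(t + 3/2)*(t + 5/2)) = t^2 + 4*t + 15/4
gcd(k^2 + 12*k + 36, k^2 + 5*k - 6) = k + 6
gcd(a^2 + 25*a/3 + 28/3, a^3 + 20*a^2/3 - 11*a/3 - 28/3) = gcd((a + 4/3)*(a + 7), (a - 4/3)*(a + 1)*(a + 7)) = a + 7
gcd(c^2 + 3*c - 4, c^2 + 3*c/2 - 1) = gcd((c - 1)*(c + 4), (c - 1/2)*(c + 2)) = 1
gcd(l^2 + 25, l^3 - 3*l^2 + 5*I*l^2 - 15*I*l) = l + 5*I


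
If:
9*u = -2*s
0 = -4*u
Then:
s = 0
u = 0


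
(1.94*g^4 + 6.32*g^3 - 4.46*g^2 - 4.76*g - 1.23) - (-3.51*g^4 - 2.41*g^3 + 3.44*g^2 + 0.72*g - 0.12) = 5.45*g^4 + 8.73*g^3 - 7.9*g^2 - 5.48*g - 1.11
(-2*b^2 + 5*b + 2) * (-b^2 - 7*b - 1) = 2*b^4 + 9*b^3 - 35*b^2 - 19*b - 2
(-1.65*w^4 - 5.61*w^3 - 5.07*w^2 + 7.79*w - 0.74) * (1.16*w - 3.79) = -1.914*w^5 - 0.2541*w^4 + 15.3807*w^3 + 28.2517*w^2 - 30.3825*w + 2.8046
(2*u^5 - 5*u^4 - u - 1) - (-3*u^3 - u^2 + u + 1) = 2*u^5 - 5*u^4 + 3*u^3 + u^2 - 2*u - 2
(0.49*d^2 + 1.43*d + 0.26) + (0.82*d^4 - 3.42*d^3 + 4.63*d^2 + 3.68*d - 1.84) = 0.82*d^4 - 3.42*d^3 + 5.12*d^2 + 5.11*d - 1.58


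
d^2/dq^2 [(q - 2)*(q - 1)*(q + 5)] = 6*q + 4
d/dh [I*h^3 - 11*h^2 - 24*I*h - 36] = 3*I*h^2 - 22*h - 24*I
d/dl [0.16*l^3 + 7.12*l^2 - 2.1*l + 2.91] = 0.48*l^2 + 14.24*l - 2.1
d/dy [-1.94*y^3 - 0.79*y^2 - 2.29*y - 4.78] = -5.82*y^2 - 1.58*y - 2.29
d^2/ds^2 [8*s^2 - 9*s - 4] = 16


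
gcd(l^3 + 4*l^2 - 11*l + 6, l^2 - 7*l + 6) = l - 1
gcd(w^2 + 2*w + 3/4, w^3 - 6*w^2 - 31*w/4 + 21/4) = w + 3/2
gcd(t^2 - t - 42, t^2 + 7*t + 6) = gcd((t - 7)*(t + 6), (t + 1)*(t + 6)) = t + 6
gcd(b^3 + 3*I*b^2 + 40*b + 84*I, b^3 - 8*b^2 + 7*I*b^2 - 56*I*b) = b + 7*I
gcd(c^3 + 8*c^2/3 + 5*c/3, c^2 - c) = c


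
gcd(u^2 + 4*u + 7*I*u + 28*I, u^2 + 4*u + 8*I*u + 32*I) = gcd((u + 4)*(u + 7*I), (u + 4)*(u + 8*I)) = u + 4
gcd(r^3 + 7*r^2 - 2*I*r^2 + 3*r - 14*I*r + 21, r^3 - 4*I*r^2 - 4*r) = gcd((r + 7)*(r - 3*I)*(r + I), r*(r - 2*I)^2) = 1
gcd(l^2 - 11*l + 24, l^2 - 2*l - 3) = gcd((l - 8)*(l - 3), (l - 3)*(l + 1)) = l - 3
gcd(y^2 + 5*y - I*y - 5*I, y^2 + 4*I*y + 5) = y - I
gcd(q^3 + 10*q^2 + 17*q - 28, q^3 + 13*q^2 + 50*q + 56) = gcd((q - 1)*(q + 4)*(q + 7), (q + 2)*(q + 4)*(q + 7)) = q^2 + 11*q + 28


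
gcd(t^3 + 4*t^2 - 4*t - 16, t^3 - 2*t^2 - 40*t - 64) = t^2 + 6*t + 8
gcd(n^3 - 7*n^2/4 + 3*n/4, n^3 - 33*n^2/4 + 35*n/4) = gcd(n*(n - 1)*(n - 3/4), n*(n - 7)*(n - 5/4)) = n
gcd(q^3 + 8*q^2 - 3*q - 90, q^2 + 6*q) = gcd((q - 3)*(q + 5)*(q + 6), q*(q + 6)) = q + 6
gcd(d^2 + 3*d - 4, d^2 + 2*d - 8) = d + 4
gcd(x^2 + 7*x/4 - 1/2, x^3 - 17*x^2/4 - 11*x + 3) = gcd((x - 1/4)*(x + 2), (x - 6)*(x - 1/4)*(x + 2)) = x^2 + 7*x/4 - 1/2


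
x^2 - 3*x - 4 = (x - 4)*(x + 1)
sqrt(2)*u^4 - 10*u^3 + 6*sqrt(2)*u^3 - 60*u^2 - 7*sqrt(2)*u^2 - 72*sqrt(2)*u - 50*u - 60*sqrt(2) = (u + 5)*(u - 6*sqrt(2))*(u + sqrt(2))*(sqrt(2)*u + sqrt(2))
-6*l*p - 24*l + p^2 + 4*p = (-6*l + p)*(p + 4)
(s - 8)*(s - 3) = s^2 - 11*s + 24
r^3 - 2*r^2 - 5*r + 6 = (r - 3)*(r - 1)*(r + 2)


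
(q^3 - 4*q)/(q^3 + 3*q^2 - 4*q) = (q^2 - 4)/(q^2 + 3*q - 4)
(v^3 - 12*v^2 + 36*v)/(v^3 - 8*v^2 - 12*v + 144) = v/(v + 4)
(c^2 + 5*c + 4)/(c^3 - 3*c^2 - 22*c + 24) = (c + 1)/(c^2 - 7*c + 6)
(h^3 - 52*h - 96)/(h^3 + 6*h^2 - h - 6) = (h^2 - 6*h - 16)/(h^2 - 1)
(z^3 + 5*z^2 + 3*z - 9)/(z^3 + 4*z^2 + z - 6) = (z + 3)/(z + 2)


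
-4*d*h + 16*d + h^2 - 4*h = (-4*d + h)*(h - 4)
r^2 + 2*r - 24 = (r - 4)*(r + 6)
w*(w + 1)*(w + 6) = w^3 + 7*w^2 + 6*w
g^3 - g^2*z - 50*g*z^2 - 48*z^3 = (g - 8*z)*(g + z)*(g + 6*z)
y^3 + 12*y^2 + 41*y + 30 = (y + 1)*(y + 5)*(y + 6)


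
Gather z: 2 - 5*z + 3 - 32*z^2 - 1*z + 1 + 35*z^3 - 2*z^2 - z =35*z^3 - 34*z^2 - 7*z + 6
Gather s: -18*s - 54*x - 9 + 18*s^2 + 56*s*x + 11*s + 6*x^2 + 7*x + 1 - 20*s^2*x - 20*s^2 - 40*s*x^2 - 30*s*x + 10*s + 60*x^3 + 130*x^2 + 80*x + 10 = s^2*(-20*x - 2) + s*(-40*x^2 + 26*x + 3) + 60*x^3 + 136*x^2 + 33*x + 2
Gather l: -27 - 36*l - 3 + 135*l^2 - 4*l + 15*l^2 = 150*l^2 - 40*l - 30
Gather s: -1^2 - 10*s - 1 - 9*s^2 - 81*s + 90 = -9*s^2 - 91*s + 88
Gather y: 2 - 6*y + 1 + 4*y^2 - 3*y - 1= 4*y^2 - 9*y + 2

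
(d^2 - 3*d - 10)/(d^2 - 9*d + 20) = (d + 2)/(d - 4)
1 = 1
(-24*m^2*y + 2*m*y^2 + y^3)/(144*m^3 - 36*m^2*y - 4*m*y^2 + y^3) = y/(-6*m + y)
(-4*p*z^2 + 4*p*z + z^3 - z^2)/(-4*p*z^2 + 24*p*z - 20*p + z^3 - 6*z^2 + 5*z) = z/(z - 5)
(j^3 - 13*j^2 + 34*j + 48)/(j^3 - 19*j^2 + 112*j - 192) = (j^2 - 5*j - 6)/(j^2 - 11*j + 24)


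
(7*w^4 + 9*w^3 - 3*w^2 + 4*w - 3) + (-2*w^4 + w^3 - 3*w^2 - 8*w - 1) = 5*w^4 + 10*w^3 - 6*w^2 - 4*w - 4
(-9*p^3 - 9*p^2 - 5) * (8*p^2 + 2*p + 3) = -72*p^5 - 90*p^4 - 45*p^3 - 67*p^2 - 10*p - 15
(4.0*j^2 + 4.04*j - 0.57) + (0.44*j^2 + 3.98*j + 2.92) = 4.44*j^2 + 8.02*j + 2.35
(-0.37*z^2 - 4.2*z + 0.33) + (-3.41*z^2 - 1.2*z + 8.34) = -3.78*z^2 - 5.4*z + 8.67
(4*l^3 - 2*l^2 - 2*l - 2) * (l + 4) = 4*l^4 + 14*l^3 - 10*l^2 - 10*l - 8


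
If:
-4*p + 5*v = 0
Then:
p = 5*v/4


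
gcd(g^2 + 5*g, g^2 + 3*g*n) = g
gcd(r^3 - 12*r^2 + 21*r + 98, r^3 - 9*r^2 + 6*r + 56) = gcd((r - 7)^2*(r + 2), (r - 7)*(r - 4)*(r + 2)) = r^2 - 5*r - 14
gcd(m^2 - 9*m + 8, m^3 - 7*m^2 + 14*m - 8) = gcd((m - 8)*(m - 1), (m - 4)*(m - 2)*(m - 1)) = m - 1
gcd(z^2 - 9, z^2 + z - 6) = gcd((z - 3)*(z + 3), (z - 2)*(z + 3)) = z + 3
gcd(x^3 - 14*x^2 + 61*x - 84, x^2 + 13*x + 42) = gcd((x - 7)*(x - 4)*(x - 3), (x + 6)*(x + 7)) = 1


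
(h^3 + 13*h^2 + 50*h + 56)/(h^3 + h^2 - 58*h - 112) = (h + 4)/(h - 8)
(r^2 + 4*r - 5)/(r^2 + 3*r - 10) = (r - 1)/(r - 2)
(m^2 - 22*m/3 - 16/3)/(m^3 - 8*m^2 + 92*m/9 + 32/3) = 3*(m - 8)/(3*m^2 - 26*m + 48)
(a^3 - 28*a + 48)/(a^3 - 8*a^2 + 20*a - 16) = (a + 6)/(a - 2)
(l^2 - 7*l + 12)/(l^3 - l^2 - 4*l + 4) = (l^2 - 7*l + 12)/(l^3 - l^2 - 4*l + 4)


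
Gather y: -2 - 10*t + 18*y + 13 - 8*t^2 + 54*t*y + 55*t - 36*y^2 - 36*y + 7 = -8*t^2 + 45*t - 36*y^2 + y*(54*t - 18) + 18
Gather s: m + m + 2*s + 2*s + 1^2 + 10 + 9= 2*m + 4*s + 20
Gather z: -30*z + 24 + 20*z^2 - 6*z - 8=20*z^2 - 36*z + 16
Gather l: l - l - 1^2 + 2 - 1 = 0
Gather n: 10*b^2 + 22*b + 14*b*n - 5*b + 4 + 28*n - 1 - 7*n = 10*b^2 + 17*b + n*(14*b + 21) + 3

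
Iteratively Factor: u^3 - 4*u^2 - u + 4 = (u + 1)*(u^2 - 5*u + 4) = (u - 1)*(u + 1)*(u - 4)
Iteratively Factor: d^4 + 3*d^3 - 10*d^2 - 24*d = (d - 3)*(d^3 + 6*d^2 + 8*d) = d*(d - 3)*(d^2 + 6*d + 8) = d*(d - 3)*(d + 2)*(d + 4)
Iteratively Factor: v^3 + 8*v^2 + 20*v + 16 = (v + 2)*(v^2 + 6*v + 8) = (v + 2)^2*(v + 4)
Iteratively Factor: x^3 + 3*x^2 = (x)*(x^2 + 3*x) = x*(x + 3)*(x)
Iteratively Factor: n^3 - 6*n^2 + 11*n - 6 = (n - 3)*(n^2 - 3*n + 2) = (n - 3)*(n - 2)*(n - 1)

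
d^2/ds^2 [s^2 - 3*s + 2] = 2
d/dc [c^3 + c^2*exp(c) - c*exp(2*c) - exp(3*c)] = c^2*exp(c) + 3*c^2 - 2*c*exp(2*c) + 2*c*exp(c) - 3*exp(3*c) - exp(2*c)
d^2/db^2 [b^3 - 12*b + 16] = 6*b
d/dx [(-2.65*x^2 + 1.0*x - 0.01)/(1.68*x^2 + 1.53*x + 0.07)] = (-5.7345*x^2 - 0.3374*x + 0.0853)/(2.8224*x^4 + 5.1408*x^3 + 2.5761*x^2 + 0.2142*x + 0.0049)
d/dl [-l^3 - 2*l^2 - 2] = l*(-3*l - 4)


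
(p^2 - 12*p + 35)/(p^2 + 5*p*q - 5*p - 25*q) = (p - 7)/(p + 5*q)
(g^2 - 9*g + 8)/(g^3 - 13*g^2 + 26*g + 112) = (g - 1)/(g^2 - 5*g - 14)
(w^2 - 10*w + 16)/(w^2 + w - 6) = (w - 8)/(w + 3)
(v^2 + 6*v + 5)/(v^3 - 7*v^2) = (v^2 + 6*v + 5)/(v^2*(v - 7))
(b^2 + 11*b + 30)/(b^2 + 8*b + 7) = (b^2 + 11*b + 30)/(b^2 + 8*b + 7)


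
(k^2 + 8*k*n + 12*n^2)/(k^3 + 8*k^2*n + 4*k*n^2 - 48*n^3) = (k + 2*n)/(k^2 + 2*k*n - 8*n^2)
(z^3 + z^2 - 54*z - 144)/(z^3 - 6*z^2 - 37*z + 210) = (z^2 - 5*z - 24)/(z^2 - 12*z + 35)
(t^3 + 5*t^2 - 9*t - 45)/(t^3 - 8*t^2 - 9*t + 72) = (t + 5)/(t - 8)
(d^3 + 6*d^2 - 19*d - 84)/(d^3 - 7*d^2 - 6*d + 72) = (d + 7)/(d - 6)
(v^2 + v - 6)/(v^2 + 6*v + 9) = (v - 2)/(v + 3)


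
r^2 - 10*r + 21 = (r - 7)*(r - 3)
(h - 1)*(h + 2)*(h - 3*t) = h^3 - 3*h^2*t + h^2 - 3*h*t - 2*h + 6*t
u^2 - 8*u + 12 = (u - 6)*(u - 2)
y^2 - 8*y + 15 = (y - 5)*(y - 3)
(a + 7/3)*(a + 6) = a^2 + 25*a/3 + 14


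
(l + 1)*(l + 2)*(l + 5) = l^3 + 8*l^2 + 17*l + 10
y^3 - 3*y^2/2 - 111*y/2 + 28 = (y - 8)*(y - 1/2)*(y + 7)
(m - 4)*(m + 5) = m^2 + m - 20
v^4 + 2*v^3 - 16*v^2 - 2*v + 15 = (v - 3)*(v - 1)*(v + 1)*(v + 5)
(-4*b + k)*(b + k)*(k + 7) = -4*b^2*k - 28*b^2 - 3*b*k^2 - 21*b*k + k^3 + 7*k^2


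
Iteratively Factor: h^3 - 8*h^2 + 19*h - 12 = (h - 4)*(h^2 - 4*h + 3) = (h - 4)*(h - 1)*(h - 3)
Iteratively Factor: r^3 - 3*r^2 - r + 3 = (r + 1)*(r^2 - 4*r + 3) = (r - 3)*(r + 1)*(r - 1)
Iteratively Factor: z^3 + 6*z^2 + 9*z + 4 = (z + 4)*(z^2 + 2*z + 1) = (z + 1)*(z + 4)*(z + 1)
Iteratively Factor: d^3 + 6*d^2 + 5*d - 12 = (d - 1)*(d^2 + 7*d + 12) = (d - 1)*(d + 3)*(d + 4)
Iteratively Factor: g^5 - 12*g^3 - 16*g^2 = (g + 2)*(g^4 - 2*g^3 - 8*g^2) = (g + 2)^2*(g^3 - 4*g^2) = g*(g + 2)^2*(g^2 - 4*g) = g*(g - 4)*(g + 2)^2*(g)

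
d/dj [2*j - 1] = 2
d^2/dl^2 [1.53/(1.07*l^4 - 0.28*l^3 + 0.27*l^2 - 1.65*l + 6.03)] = ((-19.6452*l^2 + 2.5704*l - 0.8262)*(1.07*l^4 - 0.28*l^3 + 0.27*l^2 - 1.65*l + 6.03) + 1.53*(4.28*l^3 - 0.84*l^2 + 0.54*l - 1.65)*(8.56*l^3 - 1.68*l^2 + 1.08*l - 3.3))/(1.07*l^4 - 0.28*l^3 + 0.27*l^2 - 1.65*l + 6.03)^3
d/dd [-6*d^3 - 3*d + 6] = -18*d^2 - 3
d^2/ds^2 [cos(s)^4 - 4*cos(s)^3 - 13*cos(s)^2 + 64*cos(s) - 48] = -16*sin(s)^4 - 32*sin(s)^2 - 61*cos(s) + 9*cos(3*s) + 22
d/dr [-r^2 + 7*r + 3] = 7 - 2*r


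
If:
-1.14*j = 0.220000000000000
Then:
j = -0.19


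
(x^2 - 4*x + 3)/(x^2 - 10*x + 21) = (x - 1)/(x - 7)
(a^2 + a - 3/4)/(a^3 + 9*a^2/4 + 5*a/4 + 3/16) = 4*(2*a - 1)/(8*a^2 + 6*a + 1)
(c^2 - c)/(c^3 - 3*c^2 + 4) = c*(c - 1)/(c^3 - 3*c^2 + 4)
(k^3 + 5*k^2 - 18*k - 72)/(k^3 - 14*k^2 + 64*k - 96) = (k^2 + 9*k + 18)/(k^2 - 10*k + 24)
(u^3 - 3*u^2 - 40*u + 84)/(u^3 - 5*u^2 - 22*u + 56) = (u + 6)/(u + 4)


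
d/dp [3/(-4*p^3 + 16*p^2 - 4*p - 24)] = 3*(3*p^2 - 8*p + 1)/(4*(p^3 - 4*p^2 + p + 6)^2)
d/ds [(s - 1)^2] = 2*s - 2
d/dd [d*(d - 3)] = 2*d - 3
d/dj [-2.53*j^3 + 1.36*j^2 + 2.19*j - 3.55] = -7.59*j^2 + 2.72*j + 2.19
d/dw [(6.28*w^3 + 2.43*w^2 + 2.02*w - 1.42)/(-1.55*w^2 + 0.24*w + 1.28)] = (-9.734*w^4 + 3.0144*w^3 + 27.8294*w^2 + 1.8188*w + 2.9264)/(2.4025*w^4 - 0.744*w^3 - 3.9104*w^2 + 0.6144*w + 1.6384)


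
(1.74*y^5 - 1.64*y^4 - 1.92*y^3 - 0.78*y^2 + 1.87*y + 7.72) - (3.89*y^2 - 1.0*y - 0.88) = 1.74*y^5 - 1.64*y^4 - 1.92*y^3 - 4.67*y^2 + 2.87*y + 8.6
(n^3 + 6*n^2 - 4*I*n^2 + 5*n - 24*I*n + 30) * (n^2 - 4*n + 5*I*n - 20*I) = n^5 + 2*n^4 + I*n^4 + n^3 + 2*I*n^3 + 50*n^2 + I*n^2 - 600*n + 50*I*n - 600*I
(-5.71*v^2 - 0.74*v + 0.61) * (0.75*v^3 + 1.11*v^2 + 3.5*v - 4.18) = -4.2825*v^5 - 6.8931*v^4 - 20.3489*v^3 + 21.9549*v^2 + 5.2282*v - 2.5498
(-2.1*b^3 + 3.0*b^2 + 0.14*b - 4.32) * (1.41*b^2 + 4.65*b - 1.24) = -2.961*b^5 - 5.535*b^4 + 16.7514*b^3 - 9.1602*b^2 - 20.2616*b + 5.3568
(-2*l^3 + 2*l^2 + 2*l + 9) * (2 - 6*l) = 12*l^4 - 16*l^3 - 8*l^2 - 50*l + 18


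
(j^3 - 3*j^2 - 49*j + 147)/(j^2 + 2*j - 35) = (j^2 - 10*j + 21)/(j - 5)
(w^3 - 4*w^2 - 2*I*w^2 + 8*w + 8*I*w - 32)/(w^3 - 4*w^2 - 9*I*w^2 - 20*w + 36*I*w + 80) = (w + 2*I)/(w - 5*I)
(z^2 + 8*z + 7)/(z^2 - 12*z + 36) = (z^2 + 8*z + 7)/(z^2 - 12*z + 36)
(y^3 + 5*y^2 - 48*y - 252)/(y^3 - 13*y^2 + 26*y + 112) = (y^2 + 12*y + 36)/(y^2 - 6*y - 16)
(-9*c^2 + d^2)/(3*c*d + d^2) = (-3*c + d)/d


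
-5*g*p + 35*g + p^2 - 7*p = (-5*g + p)*(p - 7)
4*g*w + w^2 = w*(4*g + w)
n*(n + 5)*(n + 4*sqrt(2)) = n^3 + 5*n^2 + 4*sqrt(2)*n^2 + 20*sqrt(2)*n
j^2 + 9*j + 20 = (j + 4)*(j + 5)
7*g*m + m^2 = m*(7*g + m)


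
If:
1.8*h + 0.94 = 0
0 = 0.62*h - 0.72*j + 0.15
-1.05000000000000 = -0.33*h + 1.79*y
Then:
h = -0.52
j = -0.24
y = -0.68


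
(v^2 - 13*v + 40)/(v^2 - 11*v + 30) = (v - 8)/(v - 6)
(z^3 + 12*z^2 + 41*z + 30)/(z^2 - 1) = (z^2 + 11*z + 30)/(z - 1)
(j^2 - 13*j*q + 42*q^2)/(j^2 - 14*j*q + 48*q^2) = (-j + 7*q)/(-j + 8*q)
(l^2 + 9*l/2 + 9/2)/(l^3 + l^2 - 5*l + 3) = (l + 3/2)/(l^2 - 2*l + 1)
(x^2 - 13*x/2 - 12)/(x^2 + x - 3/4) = 2*(x - 8)/(2*x - 1)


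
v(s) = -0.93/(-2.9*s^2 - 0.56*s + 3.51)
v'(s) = -0.93*(5.8*s + 0.56)/(-2.9*s^2 - 0.56*s + 3.51)^2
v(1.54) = 0.22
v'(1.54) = -0.49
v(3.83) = 0.02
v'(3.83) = -0.01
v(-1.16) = -3.61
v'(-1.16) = 86.61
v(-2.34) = 0.08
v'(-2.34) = 0.10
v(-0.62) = -0.34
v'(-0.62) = 0.38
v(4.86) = 0.01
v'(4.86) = -0.01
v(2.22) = 0.08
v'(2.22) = -0.09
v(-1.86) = 0.17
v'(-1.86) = 0.32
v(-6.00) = 0.01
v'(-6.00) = 0.00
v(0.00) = -0.26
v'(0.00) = -0.04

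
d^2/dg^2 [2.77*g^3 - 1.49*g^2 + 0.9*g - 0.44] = 16.62*g - 2.98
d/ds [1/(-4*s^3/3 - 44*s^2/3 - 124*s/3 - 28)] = 3*(3*s^2 + 22*s + 31)/(4*(s^3 + 11*s^2 + 31*s + 21)^2)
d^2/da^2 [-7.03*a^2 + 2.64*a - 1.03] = -14.0600000000000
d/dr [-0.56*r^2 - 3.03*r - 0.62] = -1.12*r - 3.03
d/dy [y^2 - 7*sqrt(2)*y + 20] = 2*y - 7*sqrt(2)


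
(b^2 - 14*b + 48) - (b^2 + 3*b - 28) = 76 - 17*b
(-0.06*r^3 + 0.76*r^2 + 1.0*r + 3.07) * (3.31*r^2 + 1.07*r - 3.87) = -0.1986*r^5 + 2.4514*r^4 + 4.3554*r^3 + 8.2905*r^2 - 0.5851*r - 11.8809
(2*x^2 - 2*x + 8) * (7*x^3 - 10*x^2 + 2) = 14*x^5 - 34*x^4 + 76*x^3 - 76*x^2 - 4*x + 16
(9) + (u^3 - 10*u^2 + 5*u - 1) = u^3 - 10*u^2 + 5*u + 8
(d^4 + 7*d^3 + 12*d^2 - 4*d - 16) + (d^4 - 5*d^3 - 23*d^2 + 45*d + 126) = 2*d^4 + 2*d^3 - 11*d^2 + 41*d + 110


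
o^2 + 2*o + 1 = (o + 1)^2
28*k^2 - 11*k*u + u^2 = (-7*k + u)*(-4*k + u)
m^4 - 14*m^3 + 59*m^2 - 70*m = m*(m - 7)*(m - 5)*(m - 2)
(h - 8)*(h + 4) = h^2 - 4*h - 32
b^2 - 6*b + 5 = (b - 5)*(b - 1)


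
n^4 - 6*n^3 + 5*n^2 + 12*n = n*(n - 4)*(n - 3)*(n + 1)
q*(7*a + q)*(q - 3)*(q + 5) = 7*a*q^3 + 14*a*q^2 - 105*a*q + q^4 + 2*q^3 - 15*q^2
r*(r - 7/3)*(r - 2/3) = r^3 - 3*r^2 + 14*r/9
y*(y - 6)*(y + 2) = y^3 - 4*y^2 - 12*y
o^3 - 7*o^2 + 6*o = o*(o - 6)*(o - 1)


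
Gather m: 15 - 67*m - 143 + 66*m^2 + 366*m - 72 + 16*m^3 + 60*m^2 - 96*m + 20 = 16*m^3 + 126*m^2 + 203*m - 180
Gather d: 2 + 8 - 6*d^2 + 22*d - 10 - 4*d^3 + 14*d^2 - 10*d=-4*d^3 + 8*d^2 + 12*d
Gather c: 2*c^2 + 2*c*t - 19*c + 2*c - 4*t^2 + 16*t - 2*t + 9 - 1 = 2*c^2 + c*(2*t - 17) - 4*t^2 + 14*t + 8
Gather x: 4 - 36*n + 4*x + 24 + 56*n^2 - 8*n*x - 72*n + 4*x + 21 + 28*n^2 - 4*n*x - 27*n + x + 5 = 84*n^2 - 135*n + x*(9 - 12*n) + 54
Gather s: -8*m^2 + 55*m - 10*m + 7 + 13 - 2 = -8*m^2 + 45*m + 18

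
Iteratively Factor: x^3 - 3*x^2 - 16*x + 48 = (x + 4)*(x^2 - 7*x + 12) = (x - 4)*(x + 4)*(x - 3)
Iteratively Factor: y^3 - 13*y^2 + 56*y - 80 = (y - 5)*(y^2 - 8*y + 16) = (y - 5)*(y - 4)*(y - 4)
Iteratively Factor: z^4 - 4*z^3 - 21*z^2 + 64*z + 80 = (z + 4)*(z^3 - 8*z^2 + 11*z + 20) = (z - 5)*(z + 4)*(z^2 - 3*z - 4) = (z - 5)*(z + 1)*(z + 4)*(z - 4)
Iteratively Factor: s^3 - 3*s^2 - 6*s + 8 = (s + 2)*(s^2 - 5*s + 4) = (s - 4)*(s + 2)*(s - 1)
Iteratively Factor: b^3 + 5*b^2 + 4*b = (b)*(b^2 + 5*b + 4) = b*(b + 1)*(b + 4)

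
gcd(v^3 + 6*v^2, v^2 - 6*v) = v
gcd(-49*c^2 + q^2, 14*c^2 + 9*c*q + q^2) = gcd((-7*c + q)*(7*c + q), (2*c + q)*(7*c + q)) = 7*c + q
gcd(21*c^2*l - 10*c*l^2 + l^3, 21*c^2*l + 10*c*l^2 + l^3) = l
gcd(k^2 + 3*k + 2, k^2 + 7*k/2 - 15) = 1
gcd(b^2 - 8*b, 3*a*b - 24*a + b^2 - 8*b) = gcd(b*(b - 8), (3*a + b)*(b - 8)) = b - 8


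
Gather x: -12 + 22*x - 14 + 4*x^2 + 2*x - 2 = 4*x^2 + 24*x - 28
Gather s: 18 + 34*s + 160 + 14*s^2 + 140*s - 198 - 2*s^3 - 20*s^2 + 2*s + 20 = -2*s^3 - 6*s^2 + 176*s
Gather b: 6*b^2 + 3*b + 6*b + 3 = 6*b^2 + 9*b + 3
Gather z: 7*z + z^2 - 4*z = z^2 + 3*z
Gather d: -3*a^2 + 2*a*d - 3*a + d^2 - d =-3*a^2 - 3*a + d^2 + d*(2*a - 1)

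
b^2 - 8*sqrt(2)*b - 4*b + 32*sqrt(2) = (b - 4)*(b - 8*sqrt(2))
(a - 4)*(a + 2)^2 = a^3 - 12*a - 16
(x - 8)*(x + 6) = x^2 - 2*x - 48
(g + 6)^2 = g^2 + 12*g + 36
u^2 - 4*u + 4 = (u - 2)^2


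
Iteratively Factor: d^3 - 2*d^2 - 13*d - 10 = (d + 1)*(d^2 - 3*d - 10) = (d - 5)*(d + 1)*(d + 2)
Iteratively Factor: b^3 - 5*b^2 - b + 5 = (b - 1)*(b^2 - 4*b - 5) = (b - 5)*(b - 1)*(b + 1)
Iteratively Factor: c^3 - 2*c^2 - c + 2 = (c + 1)*(c^2 - 3*c + 2) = (c - 1)*(c + 1)*(c - 2)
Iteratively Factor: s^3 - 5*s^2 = (s)*(s^2 - 5*s) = s*(s - 5)*(s)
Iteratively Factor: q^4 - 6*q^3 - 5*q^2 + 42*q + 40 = (q + 1)*(q^3 - 7*q^2 + 2*q + 40) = (q + 1)*(q + 2)*(q^2 - 9*q + 20) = (q - 5)*(q + 1)*(q + 2)*(q - 4)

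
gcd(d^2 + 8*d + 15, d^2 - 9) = d + 3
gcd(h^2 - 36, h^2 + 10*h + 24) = h + 6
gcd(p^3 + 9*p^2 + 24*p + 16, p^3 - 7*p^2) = 1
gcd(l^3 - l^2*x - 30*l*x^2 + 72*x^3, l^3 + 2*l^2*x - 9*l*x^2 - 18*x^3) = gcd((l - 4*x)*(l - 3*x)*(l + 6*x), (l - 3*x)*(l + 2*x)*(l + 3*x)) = -l + 3*x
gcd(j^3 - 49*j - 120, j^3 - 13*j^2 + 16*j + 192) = j^2 - 5*j - 24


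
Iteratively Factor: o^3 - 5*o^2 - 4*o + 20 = (o + 2)*(o^2 - 7*o + 10) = (o - 5)*(o + 2)*(o - 2)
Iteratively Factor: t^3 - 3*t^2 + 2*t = (t)*(t^2 - 3*t + 2) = t*(t - 1)*(t - 2)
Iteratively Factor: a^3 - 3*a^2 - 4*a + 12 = (a + 2)*(a^2 - 5*a + 6) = (a - 2)*(a + 2)*(a - 3)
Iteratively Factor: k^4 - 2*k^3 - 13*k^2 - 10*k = (k - 5)*(k^3 + 3*k^2 + 2*k) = (k - 5)*(k + 1)*(k^2 + 2*k) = (k - 5)*(k + 1)*(k + 2)*(k)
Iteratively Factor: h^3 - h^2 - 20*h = (h - 5)*(h^2 + 4*h) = h*(h - 5)*(h + 4)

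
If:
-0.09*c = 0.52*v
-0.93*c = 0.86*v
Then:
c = 0.00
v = 0.00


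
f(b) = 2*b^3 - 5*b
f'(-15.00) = 1345.00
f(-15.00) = -6675.00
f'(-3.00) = 49.00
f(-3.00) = -39.00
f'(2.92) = 46.16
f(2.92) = 35.19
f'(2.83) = 43.05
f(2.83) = 31.18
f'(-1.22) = 3.93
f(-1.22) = 2.47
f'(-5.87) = 201.74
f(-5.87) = -375.17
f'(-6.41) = 241.53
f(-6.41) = -494.70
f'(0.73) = -1.80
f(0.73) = -2.87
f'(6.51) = 249.28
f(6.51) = 519.24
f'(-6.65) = 260.34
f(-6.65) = -554.91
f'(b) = 6*b^2 - 5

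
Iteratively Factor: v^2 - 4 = (v - 2)*(v + 2)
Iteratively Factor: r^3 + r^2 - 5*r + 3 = (r - 1)*(r^2 + 2*r - 3) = (r - 1)^2*(r + 3)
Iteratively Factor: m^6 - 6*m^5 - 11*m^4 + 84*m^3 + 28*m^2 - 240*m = (m - 4)*(m^5 - 2*m^4 - 19*m^3 + 8*m^2 + 60*m) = m*(m - 4)*(m^4 - 2*m^3 - 19*m^2 + 8*m + 60) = m*(m - 4)*(m + 3)*(m^3 - 5*m^2 - 4*m + 20) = m*(m - 4)*(m - 2)*(m + 3)*(m^2 - 3*m - 10) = m*(m - 4)*(m - 2)*(m + 2)*(m + 3)*(m - 5)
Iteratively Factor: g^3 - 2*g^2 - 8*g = (g + 2)*(g^2 - 4*g) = (g - 4)*(g + 2)*(g)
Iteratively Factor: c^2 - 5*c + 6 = (c - 2)*(c - 3)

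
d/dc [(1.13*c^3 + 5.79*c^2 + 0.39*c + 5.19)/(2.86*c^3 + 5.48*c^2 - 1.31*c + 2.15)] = (-10.367*c^4 - 5.1914*c^3 - 46.9638*c^2 - 31.9854*c + 7.6374)/(8.1796*c^6 + 31.3456*c^5 + 22.5372*c^4 - 2.0596*c^3 + 25.2801*c^2 - 5.633*c + 4.6225)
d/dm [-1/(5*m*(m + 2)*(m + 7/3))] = 3*(9*m^2 + 26*m + 14)/(5*m^2*(9*m^4 + 78*m^3 + 253*m^2 + 364*m + 196))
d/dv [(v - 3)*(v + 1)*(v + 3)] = 3*v^2 + 2*v - 9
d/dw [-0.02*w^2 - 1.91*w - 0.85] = -0.04*w - 1.91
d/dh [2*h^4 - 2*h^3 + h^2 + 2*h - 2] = 8*h^3 - 6*h^2 + 2*h + 2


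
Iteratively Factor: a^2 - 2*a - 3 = (a + 1)*(a - 3)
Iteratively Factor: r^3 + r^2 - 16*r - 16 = (r + 1)*(r^2 - 16) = (r + 1)*(r + 4)*(r - 4)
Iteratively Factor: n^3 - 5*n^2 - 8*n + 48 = (n - 4)*(n^2 - n - 12) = (n - 4)^2*(n + 3)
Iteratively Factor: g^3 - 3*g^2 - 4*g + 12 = (g - 3)*(g^2 - 4) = (g - 3)*(g - 2)*(g + 2)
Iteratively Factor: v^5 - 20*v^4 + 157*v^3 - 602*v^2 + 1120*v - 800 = (v - 4)*(v^4 - 16*v^3 + 93*v^2 - 230*v + 200) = (v - 4)^2*(v^3 - 12*v^2 + 45*v - 50) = (v - 4)^2*(v - 2)*(v^2 - 10*v + 25) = (v - 5)*(v - 4)^2*(v - 2)*(v - 5)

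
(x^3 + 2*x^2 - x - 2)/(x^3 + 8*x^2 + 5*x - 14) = (x + 1)/(x + 7)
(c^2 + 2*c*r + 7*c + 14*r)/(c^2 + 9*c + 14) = (c + 2*r)/(c + 2)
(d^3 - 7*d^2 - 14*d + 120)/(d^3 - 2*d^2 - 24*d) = (d - 5)/d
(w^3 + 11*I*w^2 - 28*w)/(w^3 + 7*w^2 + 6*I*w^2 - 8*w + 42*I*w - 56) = w*(w + 7*I)/(w^2 + w*(7 + 2*I) + 14*I)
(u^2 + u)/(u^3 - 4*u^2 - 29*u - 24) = u/(u^2 - 5*u - 24)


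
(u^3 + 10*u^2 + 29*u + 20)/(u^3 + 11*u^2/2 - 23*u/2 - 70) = 2*(u + 1)/(2*u - 7)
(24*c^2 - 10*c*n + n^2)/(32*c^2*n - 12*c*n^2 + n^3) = (6*c - n)/(n*(8*c - n))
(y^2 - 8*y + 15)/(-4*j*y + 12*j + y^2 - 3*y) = (y - 5)/(-4*j + y)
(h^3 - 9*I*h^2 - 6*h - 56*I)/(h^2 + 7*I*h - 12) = (h^3 - 9*I*h^2 - 6*h - 56*I)/(h^2 + 7*I*h - 12)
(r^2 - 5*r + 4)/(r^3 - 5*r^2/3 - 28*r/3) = 3*(r - 1)/(r*(3*r + 7))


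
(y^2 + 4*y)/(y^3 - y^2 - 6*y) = (y + 4)/(y^2 - y - 6)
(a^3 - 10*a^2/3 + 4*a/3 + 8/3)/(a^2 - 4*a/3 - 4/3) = a - 2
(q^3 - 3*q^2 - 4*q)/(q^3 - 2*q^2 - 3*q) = (q - 4)/(q - 3)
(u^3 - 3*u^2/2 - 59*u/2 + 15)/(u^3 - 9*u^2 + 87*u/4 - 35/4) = 2*(u^2 - u - 30)/(2*u^2 - 17*u + 35)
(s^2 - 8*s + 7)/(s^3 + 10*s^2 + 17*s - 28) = (s - 7)/(s^2 + 11*s + 28)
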